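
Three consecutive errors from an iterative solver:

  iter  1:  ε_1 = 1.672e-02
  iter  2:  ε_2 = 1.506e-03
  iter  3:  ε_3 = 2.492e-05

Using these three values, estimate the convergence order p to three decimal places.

p ≈ ln(ε_3/ε_2) / ln(ε_2/ε_1)
  = ln(2.492e-05/1.506e-03) / ln(1.506e-03/1.672e-02)
  = ln(0.0165471) / ln(0.0900718)
  = -4.101544 / -2.407148 ≈ 1.703902

1.704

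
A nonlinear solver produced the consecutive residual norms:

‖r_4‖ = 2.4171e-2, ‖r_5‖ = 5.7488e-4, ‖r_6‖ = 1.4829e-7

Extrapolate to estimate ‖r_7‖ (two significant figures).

First estimate the order: p ≈ ln(‖r_6‖/‖r_5‖) / ln(‖r_5‖/‖r_4‖) = ln(1.4829e-7/5.7488e-4)/ln(5.7488e-4/2.4171e-2) = ln(0.000257949)/ln(0.0237839) ≈ 2.2100.
Then ‖r_7‖ ≈ ‖r_6‖·(‖r_6‖/‖r_5‖)^p = 1.4829e-7·(0.000257949)^2.2100 = 1.4829e-7·1.17352e-08 ≈ 1.74e-15.

1.7e-15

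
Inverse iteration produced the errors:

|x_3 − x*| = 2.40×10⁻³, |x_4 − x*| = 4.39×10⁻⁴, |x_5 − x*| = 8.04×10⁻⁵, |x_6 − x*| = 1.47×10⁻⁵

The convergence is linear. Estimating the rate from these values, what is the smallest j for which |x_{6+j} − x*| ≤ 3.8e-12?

9

Rate ρ ≈ |x_6 − x*|/|x_5 − x*| = 1.47×10⁻⁵/8.04×10⁻⁵ = 0.1828.
After j more steps, |x_{6+j} − x*| ≈ 1.47×10⁻⁵·ρ^j; need ρ^j ≤ 3.8e-12/1.47×10⁻⁵ = 2.58503e-07.
j ≥ ln(2.58503e-07)/ln(0.1828) = -15.1684/-1.69936 = 8.926.
So 9 more iterations are needed.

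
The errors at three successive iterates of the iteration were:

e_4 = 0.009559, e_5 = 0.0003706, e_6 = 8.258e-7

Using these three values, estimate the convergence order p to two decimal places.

p ≈ ln(e_6/e_5) / ln(e_5/e_4)
  = ln(8.258e-7/0.0003706) / ln(0.0003706/0.009559)
  = ln(0.00222828) / ln(0.0387697)
  = -6.10653 / -3.25012 ≈ 1.87886

1.88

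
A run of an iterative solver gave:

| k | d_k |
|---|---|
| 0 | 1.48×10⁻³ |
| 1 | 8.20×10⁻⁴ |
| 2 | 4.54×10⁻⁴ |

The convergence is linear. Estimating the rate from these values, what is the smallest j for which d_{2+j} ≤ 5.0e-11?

28

Rate ρ ≈ d_2/d_1 = 4.54×10⁻⁴/8.20×10⁻⁴ = 0.5537.
After j more steps, d_{2+j} ≈ 4.54×10⁻⁴·ρ^j; need ρ^j ≤ 5.0e-11/4.54×10⁻⁴ = 1.10132e-07.
j ≥ ln(1.10132e-07)/ln(0.5537) = -16.0216/-0.59113 = 27.103.
So 28 more iterations are needed.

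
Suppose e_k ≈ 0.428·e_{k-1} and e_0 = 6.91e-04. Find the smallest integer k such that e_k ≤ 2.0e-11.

After k steps, e_k ≈ 6.91e-04·0.428^k.
Need 0.428^k ≤ 2.0e-11/6.91e-04 = 2.89436e-08.
k ≥ ln(2.89436e-08)/ln(0.428) = -17.3579/-0.84863 = 20.454.
Smallest integer k = 21.

21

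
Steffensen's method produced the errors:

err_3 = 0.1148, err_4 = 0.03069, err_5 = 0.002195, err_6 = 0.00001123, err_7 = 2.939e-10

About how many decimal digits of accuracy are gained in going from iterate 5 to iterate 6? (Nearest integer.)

2

Digits gained ≈ log₁₀(err_5/err_6) = log₁₀(0.002195/0.00001123) = log₁₀(195.459) ≈ 2.291.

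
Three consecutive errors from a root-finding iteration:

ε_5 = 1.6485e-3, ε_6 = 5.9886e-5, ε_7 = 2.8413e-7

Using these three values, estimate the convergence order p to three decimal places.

1.614

p ≈ ln(ε_7/ε_6) / ln(ε_6/ε_5)
  = ln(2.8413e-7/5.9886e-5) / ln(5.9886e-5/1.6485e-3)
  = ln(0.00474451) / ln(0.0363276)
  = -5.350767 / -3.315177 ≈ 1.614022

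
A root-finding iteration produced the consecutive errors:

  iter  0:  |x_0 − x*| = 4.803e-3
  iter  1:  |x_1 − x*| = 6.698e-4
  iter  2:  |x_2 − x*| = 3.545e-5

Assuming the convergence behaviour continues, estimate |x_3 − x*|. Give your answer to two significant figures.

First estimate the order: p ≈ ln(|x_2 − x*|/|x_1 − x*|) / ln(|x_1 − x*|/|x_0 − x*|) = ln(3.545e-5/6.698e-4)/ln(6.698e-4/4.803e-3) = ln(0.0529262)/ln(0.139455) ≈ 1.4918.
Then |x_3 − x*| ≈ |x_2 − x*|·(|x_2 − x*|/|x_1 − x*|)^p = 3.545e-5·(0.0529262)^1.4918 = 3.545e-5·0.012473 ≈ 4.422e-07.

4.4e-7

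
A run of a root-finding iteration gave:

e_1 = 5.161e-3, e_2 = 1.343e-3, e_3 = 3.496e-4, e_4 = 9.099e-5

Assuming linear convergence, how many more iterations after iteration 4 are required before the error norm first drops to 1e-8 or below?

Rate ρ ≈ e_4/e_3 = 9.099e-5/3.496e-4 = 0.2603.
After j more steps, e_{4+j} ≈ 9.099e-5·ρ^j; need ρ^j ≤ 1e-8/9.099e-5 = 0.000109902.
j ≥ ln(0.000109902)/ln(0.2603) = -9.1159/-1.34592 = 6.773.
So 7 more iterations are needed.

7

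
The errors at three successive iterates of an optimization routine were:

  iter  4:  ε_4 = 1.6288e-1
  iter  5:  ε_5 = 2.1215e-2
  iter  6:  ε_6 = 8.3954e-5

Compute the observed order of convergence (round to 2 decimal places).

p ≈ ln(ε_6/ε_5) / ln(ε_5/ε_4)
  = ln(8.3954e-5/2.1215e-2) / ln(2.1215e-2/1.6288e-1)
  = ln(0.00395729) / ln(0.130249)
  = -5.53220 / -2.03831 ≈ 2.71411

2.71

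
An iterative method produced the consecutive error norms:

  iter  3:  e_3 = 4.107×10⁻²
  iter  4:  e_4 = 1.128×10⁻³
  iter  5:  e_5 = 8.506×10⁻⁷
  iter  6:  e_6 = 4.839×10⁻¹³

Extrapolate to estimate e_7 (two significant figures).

First estimate the order: p ≈ ln(e_6/e_5) / ln(e_5/e_4) = ln(4.839×10⁻¹³/8.506×10⁻⁷)/ln(8.506×10⁻⁷/1.128×10⁻³) = ln(5.68893e-07)/ln(0.000754078) ≈ 1.9999.
Then e_7 ≈ e_6·(e_6/e_5)^p = 4.839×10⁻¹³·(5.68893e-07)^1.9999 = 4.839×10⁻¹³·3.24105e-13 ≈ 1.568e-25.

1.6e-25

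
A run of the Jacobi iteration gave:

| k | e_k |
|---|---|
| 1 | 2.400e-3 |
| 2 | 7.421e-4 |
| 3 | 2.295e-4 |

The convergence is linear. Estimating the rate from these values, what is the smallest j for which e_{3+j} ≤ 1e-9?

Rate ρ ≈ e_3/e_2 = 2.295e-4/7.421e-4 = 0.3093.
After j more steps, e_{3+j} ≈ 2.295e-4·ρ^j; need ρ^j ≤ 1e-9/2.295e-4 = 4.3573e-06.
j ≥ ln(4.3573e-06)/ln(0.3093) = -12.3437/-1.17344 = 10.519.
So 11 more iterations are needed.

11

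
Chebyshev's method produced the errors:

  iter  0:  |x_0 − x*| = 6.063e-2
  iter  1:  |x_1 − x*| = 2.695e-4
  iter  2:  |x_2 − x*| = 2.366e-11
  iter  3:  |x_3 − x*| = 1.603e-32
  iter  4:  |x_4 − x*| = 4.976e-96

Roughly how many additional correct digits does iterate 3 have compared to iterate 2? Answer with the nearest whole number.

Digits gained ≈ log₁₀(|x_2 − x*|/|x_3 − x*|) = log₁₀(2.366e-11/1.603e-32) = log₁₀(1.47598e+21) ≈ 21.169.

21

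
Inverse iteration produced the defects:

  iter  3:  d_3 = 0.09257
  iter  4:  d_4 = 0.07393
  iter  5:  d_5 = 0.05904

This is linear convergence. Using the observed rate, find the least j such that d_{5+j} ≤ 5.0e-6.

42

Rate ρ ≈ d_5/d_4 = 0.05904/0.07393 = 0.7986.
After j more steps, d_{5+j} ≈ 0.05904·ρ^j; need ρ^j ≤ 5.0e-6/0.05904 = 8.46883e-05.
j ≥ ln(8.46883e-05)/ln(0.7986) = -9.3765/-0.22490 = 41.692.
So 42 more iterations are needed.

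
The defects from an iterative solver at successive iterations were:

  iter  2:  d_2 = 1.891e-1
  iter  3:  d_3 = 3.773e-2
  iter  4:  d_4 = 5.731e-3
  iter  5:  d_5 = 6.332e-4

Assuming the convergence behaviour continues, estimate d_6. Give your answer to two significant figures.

4.8e-5

First estimate the order: p ≈ ln(d_5/d_4) / ln(d_4/d_3) = ln(6.332e-4/5.731e-3)/ln(5.731e-3/3.773e-2) = ln(0.110487)/ln(0.151895) ≈ 1.1689.
Then d_6 ≈ d_5·(d_5/d_4)^p = 6.332e-4·(0.110487)^1.1689 = 6.332e-4·0.0761599 ≈ 4.822e-05.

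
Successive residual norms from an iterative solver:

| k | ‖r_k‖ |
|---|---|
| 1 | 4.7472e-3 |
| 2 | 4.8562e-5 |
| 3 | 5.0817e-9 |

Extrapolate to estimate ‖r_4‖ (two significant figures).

First estimate the order: p ≈ ln(‖r_3‖/‖r_2‖) / ln(‖r_2‖/‖r_1‖) = ln(5.0817e-9/4.8562e-5)/ln(4.8562e-5/4.7472e-3) = ln(0.000104644)/ln(0.0102296) ≈ 2.0000.
Then ‖r_4‖ ≈ ‖r_3‖·(‖r_3‖/‖r_2‖)^p = 5.0817e-9·(0.000104644)^2.0000 = 5.0817e-9·1.09504e-08 ≈ 5.565e-17.

5.6e-17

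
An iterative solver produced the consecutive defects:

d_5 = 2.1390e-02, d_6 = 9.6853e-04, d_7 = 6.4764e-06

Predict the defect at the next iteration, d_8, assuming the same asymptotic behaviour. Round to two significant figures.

First estimate the order: p ≈ ln(d_7/d_6) / ln(d_6/d_5) = ln(6.4764e-06/9.6853e-04)/ln(9.6853e-04/2.1390e-02) = ln(0.00668683)/ln(0.0452796) ≈ 1.6180.
Then d_8 ≈ d_7·(d_7/d_6)^p = 6.4764e-06·(0.00668683)^1.6180 = 6.4764e-06·0.000302835 ≈ 1.961e-09.

2.0e-9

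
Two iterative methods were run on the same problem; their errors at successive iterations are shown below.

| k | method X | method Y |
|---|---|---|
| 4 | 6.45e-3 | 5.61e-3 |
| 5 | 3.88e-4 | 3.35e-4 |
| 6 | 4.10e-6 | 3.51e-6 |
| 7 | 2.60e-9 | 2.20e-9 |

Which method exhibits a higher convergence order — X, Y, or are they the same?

Method X: p ≈ ln(2.60e-9/4.10e-6)/ln(4.10e-6/3.88e-4) ≈ 1.62.
Method Y: p ≈ ln(2.20e-9/3.51e-6)/ln(3.51e-6/3.35e-4) ≈ 1.62.
Both orders ≈ 1.6 — effectively the same.

same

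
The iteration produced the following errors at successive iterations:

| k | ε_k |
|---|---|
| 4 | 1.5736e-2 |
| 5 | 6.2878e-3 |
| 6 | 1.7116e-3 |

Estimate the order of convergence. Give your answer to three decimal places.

p ≈ ln(ε_6/ε_5) / ln(ε_5/ε_4)
  = ln(1.7116e-3/6.2878e-3) / ln(6.2878e-3/1.5736e-2)
  = ln(0.27221) / ln(0.399581)
  = -1.301181 / -0.917339 ≈ 1.418430

1.418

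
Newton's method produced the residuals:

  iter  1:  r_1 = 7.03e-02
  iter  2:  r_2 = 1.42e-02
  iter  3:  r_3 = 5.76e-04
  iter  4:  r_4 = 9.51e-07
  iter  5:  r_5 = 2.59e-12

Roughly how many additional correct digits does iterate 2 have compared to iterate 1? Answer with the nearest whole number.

Digits gained ≈ log₁₀(r_1/r_2) = log₁₀(7.03e-02/1.42e-02) = log₁₀(4.9507) ≈ 0.695.

1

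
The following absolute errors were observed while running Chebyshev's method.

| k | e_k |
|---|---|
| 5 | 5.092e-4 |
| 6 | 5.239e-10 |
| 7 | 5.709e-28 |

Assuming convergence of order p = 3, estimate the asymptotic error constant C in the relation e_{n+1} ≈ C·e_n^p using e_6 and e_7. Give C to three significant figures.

C ≈ e_7 / e_6^3
  = 5.709e-28 / (5.239e-10)^3
  = 5.709e-28 / 1.43795e-28 ≈ 3.9702

3.97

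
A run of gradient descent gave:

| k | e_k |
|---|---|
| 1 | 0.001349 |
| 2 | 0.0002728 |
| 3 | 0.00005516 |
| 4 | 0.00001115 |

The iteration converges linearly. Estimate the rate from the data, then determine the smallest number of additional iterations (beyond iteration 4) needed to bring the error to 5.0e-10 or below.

7

Rate ρ ≈ e_4/e_3 = 0.00001115/0.00005516 = 0.2021.
After j more steps, e_{4+j} ≈ 0.00001115·ρ^j; need ρ^j ≤ 5.0e-10/0.00001115 = 4.4843e-05.
j ≥ ln(4.4843e-05)/ln(0.2021) = -10.0123/-1.59899 = 6.262.
So 7 more iterations are needed.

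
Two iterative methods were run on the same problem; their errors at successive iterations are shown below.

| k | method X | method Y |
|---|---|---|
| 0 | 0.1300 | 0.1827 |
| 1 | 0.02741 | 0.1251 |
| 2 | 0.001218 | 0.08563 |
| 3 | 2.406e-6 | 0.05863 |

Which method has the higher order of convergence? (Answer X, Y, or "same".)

Method X: p ≈ ln(2.406e-6/0.001218)/ln(0.001218/0.02741) ≈ 2.00.
Method Y: p ≈ ln(0.05863/0.08563)/ln(0.08563/0.1251) ≈ 1.00.
Method X has the higher order (≈2.0 vs ≈1.0).

X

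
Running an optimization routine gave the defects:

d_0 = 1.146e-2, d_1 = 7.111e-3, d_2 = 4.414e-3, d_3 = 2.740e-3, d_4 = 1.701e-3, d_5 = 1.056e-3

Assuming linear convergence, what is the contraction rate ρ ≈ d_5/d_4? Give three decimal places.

ρ ≈ d_5/d_4 = 1.056e-3/1.701e-3 = 0.62081

0.621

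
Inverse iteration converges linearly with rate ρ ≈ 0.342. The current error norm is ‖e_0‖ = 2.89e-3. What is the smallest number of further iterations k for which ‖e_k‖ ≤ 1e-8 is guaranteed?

After k steps, ‖e_k‖ ≈ 2.89e-3·0.342^k.
Need 0.342^k ≤ 1e-8/2.89e-3 = 3.46021e-06.
k ≥ ln(3.46021e-06)/ln(0.342) = -12.5742/-1.07294 = 11.719.
Smallest integer k = 12.

12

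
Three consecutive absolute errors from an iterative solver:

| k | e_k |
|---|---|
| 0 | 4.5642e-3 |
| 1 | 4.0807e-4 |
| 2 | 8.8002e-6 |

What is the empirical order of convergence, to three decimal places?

p ≈ ln(e_2/e_1) / ln(e_1/e_0)
  = ln(8.8002e-6/4.0807e-4) / ln(4.0807e-4/4.5642e-3)
  = ln(0.0215654) / ln(0.0894067)
  = -3.836665 / -2.414560 ≈ 1.588971

1.589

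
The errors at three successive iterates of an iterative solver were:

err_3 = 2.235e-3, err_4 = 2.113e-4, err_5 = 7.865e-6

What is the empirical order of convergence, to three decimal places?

p ≈ ln(err_5/err_4) / ln(err_4/err_3)
  = ln(7.865e-6/2.113e-4) / ln(2.113e-4/2.235e-3)
  = ln(0.037222) / ln(0.0945414)
  = -3.290855 / -2.358717 ≈ 1.395189

1.395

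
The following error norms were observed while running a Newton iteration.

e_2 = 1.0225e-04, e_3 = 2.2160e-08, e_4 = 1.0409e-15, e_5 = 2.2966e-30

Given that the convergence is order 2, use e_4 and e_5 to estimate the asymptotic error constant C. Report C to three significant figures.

2.12

C ≈ e_5 / e_4^2
  = 2.2966e-30 / (1.0409e-15)^2
  = 2.2966e-30 / 1.08347e-30 ≈ 2.1197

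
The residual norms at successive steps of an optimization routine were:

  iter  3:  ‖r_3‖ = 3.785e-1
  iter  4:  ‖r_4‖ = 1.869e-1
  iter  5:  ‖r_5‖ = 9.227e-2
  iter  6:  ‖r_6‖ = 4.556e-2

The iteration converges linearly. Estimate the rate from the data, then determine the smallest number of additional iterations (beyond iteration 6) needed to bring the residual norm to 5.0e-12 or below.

Rate ρ ≈ ‖r_6‖/‖r_5‖ = 4.556e-2/9.227e-2 = 0.4938.
After j more steps, ‖r_{6+j}‖ ≈ 4.556e-2·ρ^j; need ρ^j ≤ 5.0e-12/4.556e-2 = 1.09745e-10.
j ≥ ln(1.09745e-10)/ln(0.4938) = -22.9329/-0.70562 = 32.500.
So 33 more iterations are needed.

33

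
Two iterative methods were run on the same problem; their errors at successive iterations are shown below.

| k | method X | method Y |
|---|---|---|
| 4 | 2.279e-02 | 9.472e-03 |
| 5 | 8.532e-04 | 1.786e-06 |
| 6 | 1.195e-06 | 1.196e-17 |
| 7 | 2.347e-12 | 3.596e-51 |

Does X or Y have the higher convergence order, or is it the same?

Y

Method X: p ≈ ln(2.347e-12/1.195e-06)/ln(1.195e-06/8.532e-04) ≈ 2.00.
Method Y: p ≈ ln(3.596e-51/1.196e-17)/ln(1.196e-17/1.786e-06) ≈ 3.00.
Method Y has the higher order (≈3.0 vs ≈2.0).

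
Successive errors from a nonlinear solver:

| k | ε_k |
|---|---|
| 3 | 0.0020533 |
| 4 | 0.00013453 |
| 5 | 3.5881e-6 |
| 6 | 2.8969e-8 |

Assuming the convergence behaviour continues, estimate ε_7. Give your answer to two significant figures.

First estimate the order: p ≈ ln(ε_6/ε_5) / ln(ε_5/ε_4) = ln(2.8969e-8/3.5881e-6)/ln(3.5881e-6/0.00013453) = ln(0.00807363)/ln(0.0266714) ≈ 1.3297.
Then ε_7 ≈ ε_6·(ε_6/ε_5)^p = 2.8969e-8·(0.00807363)^1.3297 = 2.8969e-8·0.00164827 ≈ 4.775e-11.

4.8e-11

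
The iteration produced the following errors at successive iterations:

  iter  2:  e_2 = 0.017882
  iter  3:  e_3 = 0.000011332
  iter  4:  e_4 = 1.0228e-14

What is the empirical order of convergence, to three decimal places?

2.828

p ≈ ln(e_4/e_3) / ln(e_3/e_2)
  = ln(1.0228e-14/0.000011332) / ln(0.000011332/0.017882)
  = ln(9.02577e-10) / ln(0.00063371)
  = -20.825767 / -7.363919 ≈ 2.828082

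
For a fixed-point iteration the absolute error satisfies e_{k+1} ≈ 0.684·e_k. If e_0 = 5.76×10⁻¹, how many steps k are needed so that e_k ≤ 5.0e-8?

After k steps, e_k ≈ 5.76×10⁻¹·0.684^k.
Need 0.684^k ≤ 5.0e-8/5.76×10⁻¹ = 8.68056e-08.
k ≥ ln(8.68056e-08)/ln(0.684) = -16.2596/-0.37980 = 42.811.
Smallest integer k = 43.

43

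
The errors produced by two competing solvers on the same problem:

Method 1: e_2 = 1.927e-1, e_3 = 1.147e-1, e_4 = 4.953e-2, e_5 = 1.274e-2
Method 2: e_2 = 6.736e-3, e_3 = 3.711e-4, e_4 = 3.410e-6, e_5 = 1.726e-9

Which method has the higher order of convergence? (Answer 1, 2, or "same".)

same

Method 1: p ≈ ln(1.274e-2/4.953e-2)/ln(4.953e-2/1.147e-1) ≈ 1.62.
Method 2: p ≈ ln(1.726e-9/3.410e-6)/ln(3.410e-6/3.711e-4) ≈ 1.62.
Both orders ≈ 1.6 — effectively the same.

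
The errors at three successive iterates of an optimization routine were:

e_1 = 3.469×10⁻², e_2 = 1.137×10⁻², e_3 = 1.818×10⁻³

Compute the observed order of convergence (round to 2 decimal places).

p ≈ ln(e_3/e_2) / ln(e_2/e_1)
  = ln(1.818×10⁻³/1.137×10⁻²) / ln(1.137×10⁻²/3.469×10⁻²)
  = ln(0.159894) / ln(0.32776)
  = -1.83324 / -1.11547 ≈ 1.64347

1.64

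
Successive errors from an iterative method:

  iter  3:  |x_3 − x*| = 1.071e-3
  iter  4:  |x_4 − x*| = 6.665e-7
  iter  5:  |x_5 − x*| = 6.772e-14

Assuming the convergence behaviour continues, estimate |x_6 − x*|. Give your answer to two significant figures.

First estimate the order: p ≈ ln(|x_5 − x*|/|x_4 − x*|) / ln(|x_4 − x*|/|x_3 − x*|) = ln(6.772e-14/6.665e-7)/ln(6.665e-7/1.071e-3) = ln(1.01605e-07)/ln(0.000622316) ≈ 2.1813.
Then |x_6 − x*| ≈ |x_5 − x*|·(|x_5 − x*|/|x_4 − x*|)^p = 6.772e-14·(1.01605e-07)^2.1813 = 6.772e-14·5.57165e-16 ≈ 3.773e-29.

3.8e-29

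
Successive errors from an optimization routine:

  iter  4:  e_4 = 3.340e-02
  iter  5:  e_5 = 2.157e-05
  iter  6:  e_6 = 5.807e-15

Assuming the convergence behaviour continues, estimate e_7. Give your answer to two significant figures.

First estimate the order: p ≈ ln(e_6/e_5) / ln(e_5/e_4) = ln(5.807e-15/2.157e-05)/ln(2.157e-05/3.340e-02) = ln(2.69217e-10)/ln(0.000645808) ≈ 3.0001.
Then e_7 ≈ e_6·(e_6/e_5)^p = 5.807e-15·(2.69217e-10)^3.0001 = 5.807e-15·1.94693e-29 ≈ 1.131e-43.

1.1e-43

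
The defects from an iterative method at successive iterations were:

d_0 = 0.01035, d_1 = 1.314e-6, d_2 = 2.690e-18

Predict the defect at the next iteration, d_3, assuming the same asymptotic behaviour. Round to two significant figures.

First estimate the order: p ≈ ln(d_2/d_1) / ln(d_1/d_0) = ln(2.690e-18/1.314e-6)/ln(1.314e-6/0.01035) = ln(2.04718e-12)/ln(0.000126957) ≈ 3.0000.
Then d_3 ≈ d_2·(d_2/d_1)^p = 2.690e-18·(2.04718e-12)^3.0000 = 2.690e-18·8.57962e-36 ≈ 2.308e-53.

2.3e-53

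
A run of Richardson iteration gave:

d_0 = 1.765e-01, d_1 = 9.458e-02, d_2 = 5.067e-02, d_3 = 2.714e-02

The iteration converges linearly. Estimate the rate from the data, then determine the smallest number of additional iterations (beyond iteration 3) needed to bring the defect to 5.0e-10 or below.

Rate ρ ≈ d_3/d_2 = 2.714e-02/5.067e-02 = 0.5356.
After j more steps, d_{3+j} ≈ 2.714e-02·ρ^j; need ρ^j ≤ 5.0e-10/2.714e-02 = 1.8423e-08.
j ≥ ln(1.8423e-08)/ln(0.5356) = -17.8097/-0.62437 = 28.524.
So 29 more iterations are needed.

29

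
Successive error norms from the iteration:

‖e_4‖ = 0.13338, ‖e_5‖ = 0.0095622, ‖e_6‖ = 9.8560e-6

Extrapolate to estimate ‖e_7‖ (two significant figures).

First estimate the order: p ≈ ln(‖e_6‖/‖e_5‖) / ln(‖e_5‖/‖e_4‖) = ln(9.8560e-6/0.0095622)/ln(0.0095622/0.13338) = ln(0.00103073)/ln(0.0716914) ≈ 2.6097.
Then ‖e_7‖ ≈ ‖e_6‖·(‖e_6‖/‖e_5‖)^p = 9.8560e-6·(0.00103073)^2.6097 = 9.8560e-6·1.604e-08 ≈ 1.581e-13.

1.6e-13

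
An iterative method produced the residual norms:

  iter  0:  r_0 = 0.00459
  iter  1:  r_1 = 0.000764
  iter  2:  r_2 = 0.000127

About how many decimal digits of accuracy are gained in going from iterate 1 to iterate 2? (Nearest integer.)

1

Digits gained ≈ log₁₀(r_1/r_2) = log₁₀(0.000764/0.000127) = log₁₀(6.01575) ≈ 0.779.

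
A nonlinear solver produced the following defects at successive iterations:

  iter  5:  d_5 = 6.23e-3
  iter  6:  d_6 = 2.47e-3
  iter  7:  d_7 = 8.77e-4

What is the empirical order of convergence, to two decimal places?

1.12

p ≈ ln(d_7/d_6) / ln(d_6/d_5)
  = ln(8.77e-4/2.47e-3) / ln(2.47e-3/6.23e-3)
  = ln(0.355061) / ln(0.396469)
  = -1.03547 / -0.92516 ≈ 1.11923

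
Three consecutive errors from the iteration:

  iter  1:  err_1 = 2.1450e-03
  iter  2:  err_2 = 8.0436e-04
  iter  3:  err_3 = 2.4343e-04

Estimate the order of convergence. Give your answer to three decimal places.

1.219

p ≈ ln(err_3/err_2) / ln(err_2/err_1)
  = ln(2.4343e-04/8.0436e-04) / ln(8.0436e-04/2.1450e-03)
  = ln(0.302638) / ln(0.374993)
  = -1.195218 / -0.980848 ≈ 1.218556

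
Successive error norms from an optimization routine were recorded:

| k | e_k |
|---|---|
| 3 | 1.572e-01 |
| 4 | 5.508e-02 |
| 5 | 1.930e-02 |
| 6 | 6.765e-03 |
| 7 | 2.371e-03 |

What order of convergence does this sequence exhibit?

1

Consecutive ratios: e_7/e_6 = 2.371e-03/6.765e-03 = 0.35048, e_6/e_5 = 6.765e-03/1.930e-02 = 0.350518.
p ≈ ln(0.35048)/ln(0.350518) = -1.0485/-1.0483 ≈ 1.00.
So the convergence is linear (order 1).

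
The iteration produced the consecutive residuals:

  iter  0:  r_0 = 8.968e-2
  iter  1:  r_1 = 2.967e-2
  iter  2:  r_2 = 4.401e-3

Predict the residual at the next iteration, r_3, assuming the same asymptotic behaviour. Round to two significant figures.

1.6e-4

First estimate the order: p ≈ ln(r_2/r_1) / ln(r_1/r_0) = ln(4.401e-3/2.967e-2)/ln(2.967e-2/8.968e-2) = ln(0.148332)/ln(0.330843) ≈ 1.7252.
Then r_3 ≈ r_2·(r_2/r_1)^p = 4.401e-3·(0.148332)^1.7252 = 4.401e-3·0.0371719 ≈ 0.0001636.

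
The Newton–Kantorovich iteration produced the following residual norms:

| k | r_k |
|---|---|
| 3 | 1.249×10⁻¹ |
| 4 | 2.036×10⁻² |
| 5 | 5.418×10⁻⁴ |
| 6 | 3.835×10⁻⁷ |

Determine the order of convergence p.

Consecutive ratios: r_6/r_5 = 3.835×10⁻⁷/5.418×10⁻⁴ = 0.000707826, r_5/r_4 = 5.418×10⁻⁴/2.036×10⁻² = 0.026611.
p ≈ ln(0.000707826)/ln(0.026611) = -7.2533/-3.6264 ≈ 2.00.
So the convergence is quadratic (order 2).

2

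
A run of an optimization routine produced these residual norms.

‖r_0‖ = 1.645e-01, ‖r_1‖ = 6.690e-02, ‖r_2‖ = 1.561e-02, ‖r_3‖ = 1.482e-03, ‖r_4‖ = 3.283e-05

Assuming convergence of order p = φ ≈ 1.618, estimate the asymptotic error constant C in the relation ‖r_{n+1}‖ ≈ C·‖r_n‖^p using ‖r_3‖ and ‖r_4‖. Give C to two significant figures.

1.2

C ≈ ‖r_4‖ / ‖r_3‖^1.618
  = 3.283e-05 / (1.482e-03)^1.618
  = 3.283e-05 / 2.64504e-05 ≈ 1.2412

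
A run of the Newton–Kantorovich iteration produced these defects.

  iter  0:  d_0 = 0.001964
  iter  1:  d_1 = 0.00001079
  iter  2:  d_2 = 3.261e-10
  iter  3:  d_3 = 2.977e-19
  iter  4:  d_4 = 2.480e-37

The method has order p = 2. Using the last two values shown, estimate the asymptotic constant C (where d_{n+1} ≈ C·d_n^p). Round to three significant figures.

C ≈ d_4 / d_3^2
  = 2.480e-37 / (2.977e-19)^2
  = 2.480e-37 / 8.86253e-38 ≈ 2.7983

2.80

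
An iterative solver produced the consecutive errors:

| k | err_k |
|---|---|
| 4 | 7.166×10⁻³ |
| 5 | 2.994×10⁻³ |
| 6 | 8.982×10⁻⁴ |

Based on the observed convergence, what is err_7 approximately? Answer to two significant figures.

1.7e-4

First estimate the order: p ≈ ln(err_6/err_5) / ln(err_5/err_4) = ln(8.982×10⁻⁴/2.994×10⁻³)/ln(2.994×10⁻³/7.166×10⁻³) = ln(0.3)/ln(0.417806) ≈ 1.3795.
Then err_7 ≈ err_6·(err_6/err_5)^p = 8.982×10⁻⁴·(0.3)^1.3795 = 8.982×10⁻⁴·0.189972 ≈ 0.0001706.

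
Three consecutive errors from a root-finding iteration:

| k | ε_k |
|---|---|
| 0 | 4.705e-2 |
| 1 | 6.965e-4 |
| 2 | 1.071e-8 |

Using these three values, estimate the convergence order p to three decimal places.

p ≈ ln(ε_2/ε_1) / ln(ε_1/ε_0)
  = ln(1.071e-8/6.965e-4) / ln(6.965e-4/4.705e-2)
  = ln(1.53769e-05) / ln(0.0148034)
  = -11.082644 / -4.212898 ≈ 2.630646

2.631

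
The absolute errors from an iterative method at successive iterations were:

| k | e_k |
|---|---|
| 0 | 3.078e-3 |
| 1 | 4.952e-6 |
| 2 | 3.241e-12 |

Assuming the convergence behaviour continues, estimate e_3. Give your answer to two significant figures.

First estimate the order: p ≈ ln(e_2/e_1) / ln(e_1/e_0) = ln(3.241e-12/4.952e-6)/ln(4.952e-6/3.078e-3) = ln(6.54483e-07)/ln(0.00160884) ≈ 2.2138.
Then e_3 ≈ e_2·(e_2/e_1)^p = 3.241e-12·(6.54483e-07)^2.2138 = 3.241e-12·2.04003e-14 ≈ 6.612e-26.

6.6e-26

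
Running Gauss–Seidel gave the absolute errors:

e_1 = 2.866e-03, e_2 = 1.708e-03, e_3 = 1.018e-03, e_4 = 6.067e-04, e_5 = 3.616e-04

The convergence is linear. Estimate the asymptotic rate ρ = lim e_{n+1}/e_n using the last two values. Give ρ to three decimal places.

0.596

ρ ≈ e_5/e_4 = 3.616e-04/6.067e-04 = 0.59601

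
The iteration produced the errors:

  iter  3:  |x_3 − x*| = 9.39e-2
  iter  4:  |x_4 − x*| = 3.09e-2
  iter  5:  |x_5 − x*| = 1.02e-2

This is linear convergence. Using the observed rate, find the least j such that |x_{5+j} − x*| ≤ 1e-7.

Rate ρ ≈ |x_5 − x*|/|x_4 − x*| = 1.02e-2/3.09e-2 = 0.3301.
After j more steps, |x_{5+j} − x*| ≈ 1.02e-2·ρ^j; need ρ^j ≤ 1e-7/1.02e-2 = 9.80392e-06.
j ≥ ln(9.80392e-06)/ln(0.3301) = -11.5327/-1.10836 = 10.405.
So 11 more iterations are needed.

11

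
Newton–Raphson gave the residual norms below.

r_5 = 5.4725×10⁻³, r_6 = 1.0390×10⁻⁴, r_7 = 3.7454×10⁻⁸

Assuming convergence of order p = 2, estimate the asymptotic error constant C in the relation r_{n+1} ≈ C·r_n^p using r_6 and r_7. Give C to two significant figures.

C ≈ r_7 / r_6^2
  = 3.7454×10⁻⁸ / (1.0390×10⁻⁴)^2
  = 3.7454×10⁻⁸ / 1.07952e-08 ≈ 3.4695

3.5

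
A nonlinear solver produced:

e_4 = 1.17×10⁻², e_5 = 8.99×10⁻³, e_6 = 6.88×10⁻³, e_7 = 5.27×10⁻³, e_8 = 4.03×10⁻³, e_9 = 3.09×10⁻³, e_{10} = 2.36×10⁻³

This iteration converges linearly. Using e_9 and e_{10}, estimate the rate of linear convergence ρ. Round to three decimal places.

0.764

ρ ≈ e_{10}/e_9 = 2.36×10⁻³/3.09×10⁻³ = 0.76375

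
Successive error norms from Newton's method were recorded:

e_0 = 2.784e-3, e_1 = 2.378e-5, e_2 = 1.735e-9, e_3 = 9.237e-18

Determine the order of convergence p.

2

Consecutive ratios: e_3/e_2 = 9.237e-18/1.735e-9 = 5.32392e-09, e_2/e_1 = 1.735e-9/2.378e-5 = 7.29605e-05.
p ≈ ln(5.32392e-09)/ln(7.29605e-05) = -19.0511/-9.5256 ≈ 2.00.
So the convergence is quadratic (order 2).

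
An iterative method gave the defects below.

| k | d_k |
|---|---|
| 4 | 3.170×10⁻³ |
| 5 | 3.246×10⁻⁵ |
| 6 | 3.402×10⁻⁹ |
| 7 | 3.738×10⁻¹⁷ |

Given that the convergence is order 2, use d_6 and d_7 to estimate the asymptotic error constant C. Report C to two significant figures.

3.2

C ≈ d_7 / d_6^2
  = 3.738×10⁻¹⁷ / (3.402×10⁻⁹)^2
  = 3.738×10⁻¹⁷ / 1.15736e-17 ≈ 3.2298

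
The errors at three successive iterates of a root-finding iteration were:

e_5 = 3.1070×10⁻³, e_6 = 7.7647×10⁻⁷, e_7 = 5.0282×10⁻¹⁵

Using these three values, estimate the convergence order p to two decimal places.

p ≈ ln(e_7/e_6) / ln(e_6/e_5)
  = ln(5.0282×10⁻¹⁵/7.7647×10⁻⁷) / ln(7.7647×10⁻⁷/3.1070×10⁻³)
  = ln(6.47572e-09) / ln(0.00024991)
  = -18.85521 / -8.29441 ≈ 2.27324

2.27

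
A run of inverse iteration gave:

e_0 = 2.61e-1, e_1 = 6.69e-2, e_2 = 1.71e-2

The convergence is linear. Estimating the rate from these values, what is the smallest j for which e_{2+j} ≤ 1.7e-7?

Rate ρ ≈ e_2/e_1 = 1.71e-2/6.69e-2 = 0.2556.
After j more steps, e_{2+j} ≈ 1.71e-2·ρ^j; need ρ^j ≤ 1.7e-7/1.71e-2 = 9.94152e-06.
j ≥ ln(9.94152e-06)/ln(0.2556) = -11.5188/-1.36414 = 8.444.
So 9 more iterations are needed.

9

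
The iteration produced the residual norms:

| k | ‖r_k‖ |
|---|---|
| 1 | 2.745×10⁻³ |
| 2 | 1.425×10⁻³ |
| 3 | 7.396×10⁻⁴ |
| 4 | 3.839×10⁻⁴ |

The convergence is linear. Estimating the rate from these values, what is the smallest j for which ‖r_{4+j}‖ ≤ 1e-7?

13

Rate ρ ≈ ‖r_4‖/‖r_3‖ = 3.839×10⁻⁴/7.396×10⁻⁴ = 0.5191.
After j more steps, ‖r_{4+j}‖ ≈ 3.839×10⁻⁴·ρ^j; need ρ^j ≤ 1e-7/3.839×10⁻⁴ = 0.000260485.
j ≥ ln(0.000260485)/ln(0.5191) = -8.2530/-0.65566 = 12.587.
So 13 more iterations are needed.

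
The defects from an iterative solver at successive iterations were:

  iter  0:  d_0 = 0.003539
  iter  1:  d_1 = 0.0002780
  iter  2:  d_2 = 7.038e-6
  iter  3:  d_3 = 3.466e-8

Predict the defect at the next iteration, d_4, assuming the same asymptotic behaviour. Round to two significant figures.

1.6e-11

First estimate the order: p ≈ ln(d_3/d_2) / ln(d_2/d_1) = ln(3.466e-8/7.038e-6)/ln(7.038e-6/0.0002780) = ln(0.00492469)/ln(0.0253165) ≈ 1.4453.
Then d_4 ≈ d_3·(d_3/d_2)^p = 3.466e-8·(0.00492469)^1.4453 = 3.466e-8·0.000462163 ≈ 1.602e-11.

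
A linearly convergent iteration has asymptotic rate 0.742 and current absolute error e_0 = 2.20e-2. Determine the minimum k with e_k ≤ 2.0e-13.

After k steps, e_k ≈ 2.20e-2·0.742^k.
Need 0.742^k ≤ 2.0e-13/2.20e-2 = 9.09091e-12.
k ≥ ln(9.09091e-12)/ln(0.742) = -25.4237/-0.29841 = 85.197.
Smallest integer k = 86.

86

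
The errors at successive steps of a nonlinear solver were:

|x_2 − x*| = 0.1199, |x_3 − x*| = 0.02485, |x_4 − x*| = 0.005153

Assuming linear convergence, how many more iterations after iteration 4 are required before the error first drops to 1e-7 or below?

Rate ρ ≈ |x_4 − x*|/|x_3 − x*| = 0.005153/0.02485 = 0.2074.
After j more steps, |x_{4+j} − x*| ≈ 0.005153·ρ^j; need ρ^j ≤ 1e-7/0.005153 = 1.94062e-05.
j ≥ ln(1.94062e-05)/ln(0.2074) = -10.8499/-1.57311 = 6.897.
So 7 more iterations are needed.

7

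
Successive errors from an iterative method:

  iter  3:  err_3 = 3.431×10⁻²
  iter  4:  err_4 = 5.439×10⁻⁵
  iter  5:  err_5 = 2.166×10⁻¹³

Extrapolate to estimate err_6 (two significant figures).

First estimate the order: p ≈ ln(err_5/err_4) / ln(err_4/err_3) = ln(2.166×10⁻¹³/5.439×10⁻⁵)/ln(5.439×10⁻⁵/3.431×10⁻²) = ln(3.98235e-09)/ln(0.00158525) ≈ 3.0001.
Then err_6 ≈ err_5·(err_5/err_4)^p = 2.166×10⁻¹³·(3.98235e-09)^3.0001 = 2.166×10⁻¹³·6.30345e-26 ≈ 1.365e-38.

1.4e-38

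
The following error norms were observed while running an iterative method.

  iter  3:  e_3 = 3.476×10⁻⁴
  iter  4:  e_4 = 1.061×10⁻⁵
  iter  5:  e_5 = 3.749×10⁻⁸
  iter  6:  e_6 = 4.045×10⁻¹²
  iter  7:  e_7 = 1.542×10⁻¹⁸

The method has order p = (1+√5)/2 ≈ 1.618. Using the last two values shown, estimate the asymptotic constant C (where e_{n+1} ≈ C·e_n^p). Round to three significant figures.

C ≈ e_7 / e_6^1.618
  = 1.542×10⁻¹⁸ / (4.045×10⁻¹²)^1.618
  = 1.542×10⁻¹⁸ / 3.68124e-19 ≈ 4.1888

4.19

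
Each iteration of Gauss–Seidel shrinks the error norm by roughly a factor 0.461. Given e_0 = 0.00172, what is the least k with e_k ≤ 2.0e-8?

After k steps, e_k ≈ 0.00172·0.461^k.
Need 0.461^k ≤ 2.0e-8/0.00172 = 1.16279e-05.
k ≥ ln(1.16279e-05)/ln(0.461) = -11.3621/-0.77436 = 14.673.
Smallest integer k = 15.

15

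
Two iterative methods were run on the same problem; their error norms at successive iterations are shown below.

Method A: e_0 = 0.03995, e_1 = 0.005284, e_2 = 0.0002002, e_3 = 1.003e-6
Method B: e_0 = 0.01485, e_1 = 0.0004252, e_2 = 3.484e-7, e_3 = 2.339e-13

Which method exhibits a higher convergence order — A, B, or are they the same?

Method A: p ≈ ln(1.003e-6/0.0002002)/ln(0.0002002/0.005284) ≈ 1.62.
Method B: p ≈ ln(2.339e-13/3.484e-7)/ln(3.484e-7/0.0004252) ≈ 2.00.
Method B has the higher order (≈2.0 vs ≈1.6).

B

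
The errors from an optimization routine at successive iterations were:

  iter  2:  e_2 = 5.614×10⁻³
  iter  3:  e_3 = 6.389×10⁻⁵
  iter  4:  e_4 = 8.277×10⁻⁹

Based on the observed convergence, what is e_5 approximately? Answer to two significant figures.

First estimate the order: p ≈ ln(e_4/e_3) / ln(e_3/e_2) = ln(8.277×10⁻⁹/6.389×10⁻⁵)/ln(6.389×10⁻⁵/5.614×10⁻³) = ln(0.000129551)/ln(0.0113805) ≈ 1.9999.
Then e_5 ≈ e_4·(e_4/e_3)^p = 8.277×10⁻⁹·(0.000129551)^1.9999 = 8.277×10⁻⁹·1.67985e-08 ≈ 1.39e-16.

1.4e-16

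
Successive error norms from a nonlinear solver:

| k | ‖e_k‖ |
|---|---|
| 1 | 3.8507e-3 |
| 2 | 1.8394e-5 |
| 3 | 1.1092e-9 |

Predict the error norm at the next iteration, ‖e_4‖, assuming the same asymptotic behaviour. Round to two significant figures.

First estimate the order: p ≈ ln(‖e_3‖/‖e_2‖) / ln(‖e_2‖/‖e_1‖) = ln(1.1092e-9/1.8394e-5)/ln(1.8394e-5/3.8507e-3) = ln(6.03023e-05)/ln(0.00477679) ≈ 1.8181.
Then ‖e_4‖ ≈ ‖e_3‖·(‖e_3‖/‖e_2‖)^p = 1.1092e-9·(6.03023e-05)^1.8181 = 1.1092e-9·2.12924e-08 ≈ 2.362e-17.

2.4e-17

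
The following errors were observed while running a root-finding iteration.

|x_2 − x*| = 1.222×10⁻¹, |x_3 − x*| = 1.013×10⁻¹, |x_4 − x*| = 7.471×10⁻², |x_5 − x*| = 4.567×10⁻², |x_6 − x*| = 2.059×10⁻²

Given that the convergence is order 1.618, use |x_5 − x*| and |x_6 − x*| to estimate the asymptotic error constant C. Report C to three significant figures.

C ≈ |x_6 − x*| / |x_5 − x*|^1.618
  = 2.059×10⁻² / (4.567×10⁻²)^1.618
  = 2.059×10⁻² / 0.00678083 ≈ 3.0365

3.04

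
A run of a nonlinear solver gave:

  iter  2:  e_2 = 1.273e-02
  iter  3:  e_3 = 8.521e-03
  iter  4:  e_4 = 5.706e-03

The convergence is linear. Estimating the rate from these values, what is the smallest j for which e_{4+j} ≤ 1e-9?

39

Rate ρ ≈ e_4/e_3 = 5.706e-03/8.521e-03 = 0.6696.
After j more steps, e_{4+j} ≈ 5.706e-03·ρ^j; need ρ^j ≤ 1e-9/5.706e-03 = 1.75254e-07.
j ≥ ln(1.75254e-07)/ln(0.6696) = -15.5570/-0.40107 = 38.789.
So 39 more iterations are needed.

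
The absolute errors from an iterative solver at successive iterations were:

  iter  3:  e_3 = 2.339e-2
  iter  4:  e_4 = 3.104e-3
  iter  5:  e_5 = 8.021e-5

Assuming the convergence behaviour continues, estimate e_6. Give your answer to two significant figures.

1.1e-7

First estimate the order: p ≈ ln(e_5/e_4) / ln(e_4/e_3) = ln(8.021e-5/3.104e-3)/ln(3.104e-3/2.339e-2) = ln(0.0258409)/ln(0.132706) ≈ 1.8101.
Then e_6 ≈ e_5·(e_5/e_4)^p = 8.021e-5·(0.0258409)^1.8101 = 8.021e-5·0.00133696 ≈ 1.072e-07.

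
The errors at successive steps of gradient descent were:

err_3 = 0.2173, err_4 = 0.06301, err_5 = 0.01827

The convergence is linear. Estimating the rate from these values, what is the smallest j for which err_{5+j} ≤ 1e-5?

7

Rate ρ ≈ err_5/err_4 = 0.01827/0.06301 = 0.2900.
After j more steps, err_{5+j} ≈ 0.01827·ρ^j; need ρ^j ≤ 1e-5/0.01827 = 0.000547345.
j ≥ ln(0.000547345)/ln(0.2900) = -7.5104/-1.23787 = 6.067.
So 7 more iterations are needed.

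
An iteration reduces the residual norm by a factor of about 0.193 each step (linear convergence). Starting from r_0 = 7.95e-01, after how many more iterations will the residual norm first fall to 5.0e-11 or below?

15

After k steps, r_k ≈ 7.95e-01·0.193^k.
Need 0.193^k ≤ 5.0e-11/7.95e-01 = 6.28931e-11.
k ≥ ln(6.28931e-11)/ln(0.193) = -23.4896/-1.64507 = 14.279.
Smallest integer k = 15.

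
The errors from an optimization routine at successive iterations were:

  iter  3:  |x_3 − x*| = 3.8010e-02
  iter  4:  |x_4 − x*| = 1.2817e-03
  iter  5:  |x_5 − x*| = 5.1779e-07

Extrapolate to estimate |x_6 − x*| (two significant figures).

7.8e-15

First estimate the order: p ≈ ln(|x_5 − x*|/|x_4 − x*|) / ln(|x_4 − x*|/|x_3 − x*|) = ln(5.1779e-07/1.2817e-03)/ln(1.2817e-03/3.8010e-02) = ln(0.000403987)/ln(0.0337201) ≈ 2.3053.
Then |x_6 − x*| ≈ |x_5 − x*|·(|x_5 − x*|/|x_4 − x*|)^p = 5.1779e-07·(0.000403987)^2.3053 = 5.1779e-07·1.50196e-08 ≈ 7.777e-15.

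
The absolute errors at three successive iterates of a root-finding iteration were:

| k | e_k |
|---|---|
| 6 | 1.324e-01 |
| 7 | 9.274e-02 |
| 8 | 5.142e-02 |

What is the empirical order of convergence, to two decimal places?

p ≈ ln(e_8/e_7) / ln(e_7/e_6)
  = ln(5.142e-02/9.274e-02) / ln(9.274e-02/1.324e-01)
  = ln(0.554453) / ln(0.700453)
  = -0.58977 / -0.35603 ≈ 1.65652

1.66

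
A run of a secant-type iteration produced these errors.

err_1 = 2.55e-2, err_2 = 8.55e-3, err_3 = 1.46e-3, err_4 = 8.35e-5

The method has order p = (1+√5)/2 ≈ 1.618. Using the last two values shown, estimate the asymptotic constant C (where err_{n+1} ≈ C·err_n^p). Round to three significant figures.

C ≈ err_4 / err_3^1.618
  = 8.35e-5 / (1.46e-3)^1.618
  = 8.35e-5 / 2.5818e-05 ≈ 3.2342

3.23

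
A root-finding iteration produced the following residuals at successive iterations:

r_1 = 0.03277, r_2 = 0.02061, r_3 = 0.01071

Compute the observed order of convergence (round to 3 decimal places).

1.412

p ≈ ln(r_3/r_2) / ln(r_2/r_1)
  = ln(0.01071/0.02061) / ln(0.02061/0.03277)
  = ln(0.519651) / ln(0.628929)
  = -0.654598 / -0.463737 ≈ 1.411572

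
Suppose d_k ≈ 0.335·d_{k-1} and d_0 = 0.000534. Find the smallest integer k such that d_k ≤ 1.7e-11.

After k steps, d_k ≈ 0.000534·0.335^k.
Need 0.335^k ≤ 1.7e-11/0.000534 = 3.18352e-08.
k ≥ ln(3.18352e-08)/ln(0.335) = -17.2627/-1.09362 = 15.785.
Smallest integer k = 16.

16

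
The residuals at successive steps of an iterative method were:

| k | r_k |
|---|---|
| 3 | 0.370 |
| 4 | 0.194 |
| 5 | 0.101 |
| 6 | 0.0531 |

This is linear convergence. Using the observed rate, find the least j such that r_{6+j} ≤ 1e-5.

14

Rate ρ ≈ r_6/r_5 = 0.0531/0.101 = 0.5257.
After j more steps, r_{6+j} ≈ 0.0531·ρ^j; need ρ^j ≤ 1e-5/0.0531 = 0.000188324.
j ≥ ln(0.000188324)/ln(0.5257) = -8.5773/-0.64302 = 13.339.
So 14 more iterations are needed.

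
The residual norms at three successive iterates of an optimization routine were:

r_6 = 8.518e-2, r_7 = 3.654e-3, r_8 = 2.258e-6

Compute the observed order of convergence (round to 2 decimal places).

p ≈ ln(r_8/r_7) / ln(r_7/r_6)
  = ln(2.258e-6/3.654e-3) / ln(3.654e-3/8.518e-2)
  = ln(0.000617953) / ln(0.0428974)
  = -7.38910 / -3.14894 ≈ 2.34654

2.35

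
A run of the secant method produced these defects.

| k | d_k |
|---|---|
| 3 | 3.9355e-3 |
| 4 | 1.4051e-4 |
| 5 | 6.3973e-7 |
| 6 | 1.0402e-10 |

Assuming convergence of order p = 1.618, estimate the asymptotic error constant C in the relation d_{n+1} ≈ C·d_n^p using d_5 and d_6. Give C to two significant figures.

C ≈ d_6 / d_5^1.618
  = 1.0402e-10 / (6.3973e-7)^1.618
  = 1.0402e-10 / 9.5083e-11 ≈ 1.094

1.1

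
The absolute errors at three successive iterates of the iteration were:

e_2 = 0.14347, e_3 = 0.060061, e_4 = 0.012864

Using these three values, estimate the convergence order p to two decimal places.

p ≈ ln(e_4/e_3) / ln(e_3/e_2)
  = ln(0.012864/0.060061) / ln(0.060061/0.14347)
  = ln(0.214182) / ln(0.418631)
  = -1.54093 / -0.87077 ≈ 1.76962

1.77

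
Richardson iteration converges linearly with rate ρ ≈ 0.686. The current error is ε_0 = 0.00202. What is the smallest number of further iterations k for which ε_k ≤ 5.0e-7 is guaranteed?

23

After k steps, ε_k ≈ 0.00202·0.686^k.
Need 0.686^k ≤ 5.0e-7/0.00202 = 0.000247525.
k ≥ ln(0.000247525)/ln(0.686) = -8.3040/-0.37688 = 22.034.
Smallest integer k = 23.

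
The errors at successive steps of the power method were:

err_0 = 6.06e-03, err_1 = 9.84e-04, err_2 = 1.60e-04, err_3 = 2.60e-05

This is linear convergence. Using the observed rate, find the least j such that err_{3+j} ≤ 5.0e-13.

10

Rate ρ ≈ err_3/err_2 = 2.60e-05/1.60e-04 = 0.1625.
After j more steps, err_{3+j} ≈ 2.60e-05·ρ^j; need ρ^j ≤ 5.0e-13/2.60e-05 = 1.92308e-08.
j ≥ ln(1.92308e-08)/ln(0.1625) = -17.7668/-1.81708 = 9.778.
So 10 more iterations are needed.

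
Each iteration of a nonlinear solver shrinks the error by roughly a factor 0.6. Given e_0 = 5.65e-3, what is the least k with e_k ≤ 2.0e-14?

52

After k steps, e_k ≈ 5.65e-3·0.6^k.
Need 0.6^k ≤ 2.0e-14/5.65e-3 = 3.53982e-12.
k ≥ ln(3.53982e-12)/ln(0.6) = -26.3669/-0.51083 = 51.616.
Smallest integer k = 52.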